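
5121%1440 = 801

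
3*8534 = 25602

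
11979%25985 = 11979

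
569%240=89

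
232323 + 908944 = 1141267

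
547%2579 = 547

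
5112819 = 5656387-543568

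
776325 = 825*941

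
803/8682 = 803/8682  =  0.09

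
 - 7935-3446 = -11381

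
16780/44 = 4195/11=381.36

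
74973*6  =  449838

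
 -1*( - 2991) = 2991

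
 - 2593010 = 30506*( - 85 ) 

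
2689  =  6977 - 4288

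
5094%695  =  229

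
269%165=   104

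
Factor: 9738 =2^1*3^2*541^1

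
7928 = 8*991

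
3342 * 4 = 13368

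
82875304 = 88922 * 932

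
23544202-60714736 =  - 37170534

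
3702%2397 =1305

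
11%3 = 2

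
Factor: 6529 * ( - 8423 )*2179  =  -119831418293 = -  2179^1*6529^1*8423^1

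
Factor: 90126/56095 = 2^1*3^3*5^( - 1)*13^(  -  1 )*863^( - 1)*1669^1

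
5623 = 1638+3985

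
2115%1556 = 559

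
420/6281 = 420/6281 = 0.07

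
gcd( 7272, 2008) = 8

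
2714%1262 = 190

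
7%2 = 1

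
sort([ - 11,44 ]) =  [ - 11,  44] 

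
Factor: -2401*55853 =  - 7^5 * 79^1*101^1 = - 134103053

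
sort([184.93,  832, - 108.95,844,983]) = [ - 108.95,184.93,832, 844,983]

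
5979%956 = 243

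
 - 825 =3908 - 4733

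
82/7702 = 41/3851 = 0.01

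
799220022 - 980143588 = -180923566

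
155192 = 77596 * 2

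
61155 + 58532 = 119687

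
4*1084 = 4336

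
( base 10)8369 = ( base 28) aip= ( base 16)20b1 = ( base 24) ech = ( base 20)10i9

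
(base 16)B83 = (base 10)2947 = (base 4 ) 232003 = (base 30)387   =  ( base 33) 2NA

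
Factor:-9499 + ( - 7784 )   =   - 3^1*7^1*823^1= - 17283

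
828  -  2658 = -1830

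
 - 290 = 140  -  430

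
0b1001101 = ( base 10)77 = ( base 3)2212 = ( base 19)41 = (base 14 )57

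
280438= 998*281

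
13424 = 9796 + 3628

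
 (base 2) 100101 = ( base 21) 1g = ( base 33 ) 14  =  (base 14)29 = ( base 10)37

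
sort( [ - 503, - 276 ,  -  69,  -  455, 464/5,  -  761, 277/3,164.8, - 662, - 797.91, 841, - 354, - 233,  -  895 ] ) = [ - 895, -797.91,-761,-662 ,-503, - 455,-354, - 276, - 233, - 69,277/3 , 464/5, 164.8, 841]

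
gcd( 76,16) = 4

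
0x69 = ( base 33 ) 36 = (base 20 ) 55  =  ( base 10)105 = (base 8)151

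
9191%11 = 6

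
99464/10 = 9946 +2/5 =9946.40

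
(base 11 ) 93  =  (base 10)102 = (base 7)204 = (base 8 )146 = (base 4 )1212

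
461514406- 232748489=228765917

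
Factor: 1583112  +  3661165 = 5244277^1 = 5244277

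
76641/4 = 19160 + 1/4 = 19160.25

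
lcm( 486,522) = 14094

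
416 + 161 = 577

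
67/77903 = 67/77903 = 0.00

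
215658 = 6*35943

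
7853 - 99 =7754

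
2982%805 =567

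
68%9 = 5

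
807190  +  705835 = 1513025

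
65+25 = 90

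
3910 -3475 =435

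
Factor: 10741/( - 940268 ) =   -  2^( - 2)*7^ ( - 1 )*23^1 *467^1*33581^ ( - 1)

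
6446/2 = 3223 = 3223.00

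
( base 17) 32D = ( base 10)914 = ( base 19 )2a2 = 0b1110010010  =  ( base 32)SI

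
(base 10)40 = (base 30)1A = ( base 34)16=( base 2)101000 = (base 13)31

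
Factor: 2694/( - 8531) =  - 6/19  =  -2^1*3^1*19^(-1) 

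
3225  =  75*43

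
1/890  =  1/890=0.00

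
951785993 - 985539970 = -33753977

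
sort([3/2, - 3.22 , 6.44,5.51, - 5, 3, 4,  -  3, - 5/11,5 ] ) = [  -  5, - 3.22,  -  3, - 5/11,3/2,3 , 4, 5, 5.51, 6.44] 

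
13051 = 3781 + 9270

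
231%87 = 57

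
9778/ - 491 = -20  +  42/491 = -19.91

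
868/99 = 868/99 = 8.77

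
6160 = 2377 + 3783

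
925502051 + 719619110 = 1645121161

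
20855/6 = 20855/6=3475.83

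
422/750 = 211/375  =  0.56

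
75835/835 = 90 + 137/167 = 90.82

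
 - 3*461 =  - 1383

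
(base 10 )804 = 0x324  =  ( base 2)1100100100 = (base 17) 2D5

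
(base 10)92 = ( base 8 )134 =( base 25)3h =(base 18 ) 52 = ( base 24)3k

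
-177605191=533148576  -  710753767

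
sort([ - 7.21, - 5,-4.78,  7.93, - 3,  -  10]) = [ - 10, - 7.21, - 5, - 4.78, - 3,7.93] 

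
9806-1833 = 7973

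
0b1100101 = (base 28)3h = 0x65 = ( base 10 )101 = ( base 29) 3e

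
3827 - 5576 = - 1749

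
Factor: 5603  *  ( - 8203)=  - 13^2*431^1*631^1  =  - 45961409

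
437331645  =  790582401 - 353250756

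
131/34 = 3 + 29/34 = 3.85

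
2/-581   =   - 1  +  579/581 = - 0.00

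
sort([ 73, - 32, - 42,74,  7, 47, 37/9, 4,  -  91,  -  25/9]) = [ - 91, - 42, - 32, - 25/9,4, 37/9, 7, 47, 73, 74]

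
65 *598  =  38870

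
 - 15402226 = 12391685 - 27793911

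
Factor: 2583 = 3^2*7^1* 41^1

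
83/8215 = 83/8215 = 0.01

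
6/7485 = 2/2495= 0.00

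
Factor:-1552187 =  - 7^1*13^1*37^1*461^1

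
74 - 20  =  54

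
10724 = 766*14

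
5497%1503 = 988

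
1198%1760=1198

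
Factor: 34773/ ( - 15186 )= - 2^(-1)*67^1*173^1 * 2531^( - 1)= - 11591/5062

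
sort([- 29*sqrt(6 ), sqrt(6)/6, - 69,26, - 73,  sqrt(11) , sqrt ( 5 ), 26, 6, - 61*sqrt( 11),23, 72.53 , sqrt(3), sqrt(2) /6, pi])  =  [ - 61  *sqrt( 11), - 73,  -  29*sqrt(6),  -  69, sqrt(2 )/6, sqrt(6) /6,sqrt( 3), sqrt(5 ),pi,  sqrt(11), 6, 23, 26 , 26, 72.53] 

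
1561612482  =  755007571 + 806604911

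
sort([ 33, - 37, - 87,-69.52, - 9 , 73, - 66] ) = [ - 87, - 69.52, -66, - 37, - 9,33, 73]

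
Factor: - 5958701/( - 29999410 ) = 851243/4285630 = 2^(  -  1 )*5^( - 1 )* 181^1*4703^1*428563^( - 1)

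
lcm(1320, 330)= 1320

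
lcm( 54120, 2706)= 54120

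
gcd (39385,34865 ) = 5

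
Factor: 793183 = 61^1*13003^1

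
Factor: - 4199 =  - 13^1 * 17^1*19^1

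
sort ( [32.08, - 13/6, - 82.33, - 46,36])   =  [ - 82.33, - 46, - 13/6,32.08, 36]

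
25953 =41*633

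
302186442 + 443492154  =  745678596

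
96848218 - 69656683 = 27191535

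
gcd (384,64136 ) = 8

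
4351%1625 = 1101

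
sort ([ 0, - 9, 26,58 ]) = [ - 9,0, 26, 58]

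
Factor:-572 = -2^2 * 11^1*13^1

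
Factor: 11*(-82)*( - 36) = 2^3*3^2*11^1*41^1 = 32472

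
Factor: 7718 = 2^1 * 17^1 * 227^1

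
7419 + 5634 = 13053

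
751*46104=34624104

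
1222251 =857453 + 364798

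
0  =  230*0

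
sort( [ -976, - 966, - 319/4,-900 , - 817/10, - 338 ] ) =[- 976,- 966, - 900, - 338,-817/10, - 319/4]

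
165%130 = 35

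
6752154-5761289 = 990865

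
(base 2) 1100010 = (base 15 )68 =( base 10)98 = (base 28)3e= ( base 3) 10122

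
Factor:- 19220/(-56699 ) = 2^2 * 5^1*59^( - 1)=   20/59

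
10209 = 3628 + 6581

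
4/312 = 1/78 = 0.01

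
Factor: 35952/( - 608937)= - 2^4 * 271^ ( -1 ) = - 16/271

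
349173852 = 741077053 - 391903201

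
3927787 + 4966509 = 8894296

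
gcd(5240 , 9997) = 1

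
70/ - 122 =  - 1 + 26/61  =  - 0.57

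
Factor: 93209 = 83^1*1123^1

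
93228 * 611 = 56962308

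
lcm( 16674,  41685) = 83370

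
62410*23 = 1435430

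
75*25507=1913025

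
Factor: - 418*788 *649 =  - 213770216 = -2^3*11^2  *  19^1*59^1*197^1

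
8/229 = 8/229 = 0.03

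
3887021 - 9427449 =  - 5540428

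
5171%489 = 281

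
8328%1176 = 96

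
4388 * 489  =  2145732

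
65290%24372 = 16546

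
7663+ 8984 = 16647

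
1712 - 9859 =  - 8147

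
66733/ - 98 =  - 681 + 5/98 = -680.95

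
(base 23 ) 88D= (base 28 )5i5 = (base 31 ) 4ir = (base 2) 1000101001101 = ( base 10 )4429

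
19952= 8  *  2494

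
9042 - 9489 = - 447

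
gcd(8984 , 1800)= 8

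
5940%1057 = 655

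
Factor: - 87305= - 5^1 * 19^1*919^1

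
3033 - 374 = 2659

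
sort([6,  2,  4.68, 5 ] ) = [ 2, 4.68, 5, 6]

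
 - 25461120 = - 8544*2980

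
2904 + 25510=28414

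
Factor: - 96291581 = -109^1*883409^1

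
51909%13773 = 10590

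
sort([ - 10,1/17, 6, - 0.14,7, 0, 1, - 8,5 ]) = [ - 10,  -  8, - 0.14,0, 1/17,  1, 5, 6,  7]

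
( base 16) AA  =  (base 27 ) 68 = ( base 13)101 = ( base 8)252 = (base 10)170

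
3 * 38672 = 116016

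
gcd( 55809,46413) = 81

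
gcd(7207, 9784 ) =1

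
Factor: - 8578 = -2^1*4289^1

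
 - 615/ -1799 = 615/1799 = 0.34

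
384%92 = 16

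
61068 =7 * 8724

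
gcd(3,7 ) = 1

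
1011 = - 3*(  -  337)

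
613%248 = 117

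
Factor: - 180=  - 2^2 * 3^2*5^1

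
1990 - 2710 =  - 720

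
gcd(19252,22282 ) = 2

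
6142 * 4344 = 26680848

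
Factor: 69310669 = 69310669^1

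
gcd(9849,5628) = 1407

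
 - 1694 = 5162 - 6856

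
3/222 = 1/74 = 0.01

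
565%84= 61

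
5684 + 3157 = 8841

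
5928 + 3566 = 9494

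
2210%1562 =648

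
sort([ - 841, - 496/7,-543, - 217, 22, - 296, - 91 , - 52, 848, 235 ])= [ - 841, - 543 , - 296, - 217,  -  91, - 496/7, - 52, 22, 235, 848] 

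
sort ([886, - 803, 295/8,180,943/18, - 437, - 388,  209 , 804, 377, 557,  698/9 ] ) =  [  -  803, - 437, -388, 295/8, 943/18, 698/9, 180,  209,377,  557,804,  886 ] 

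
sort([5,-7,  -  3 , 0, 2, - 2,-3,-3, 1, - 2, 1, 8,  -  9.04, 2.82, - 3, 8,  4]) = [ -9.04, -7,-3,- 3,-3, - 3, - 2,-2,0,1, 1, 2, 2.82, 4,5 , 8,8 ] 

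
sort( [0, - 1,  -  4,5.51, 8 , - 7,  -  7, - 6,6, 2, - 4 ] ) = [ - 7, - 7, - 6, - 4, - 4, - 1,0,2, 5.51,6,8]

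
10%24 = 10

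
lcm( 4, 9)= 36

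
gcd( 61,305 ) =61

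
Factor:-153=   -  3^2*17^1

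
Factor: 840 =2^3*3^1*5^1 * 7^1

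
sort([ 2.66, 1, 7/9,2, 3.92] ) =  [7/9, 1, 2 , 2.66,3.92]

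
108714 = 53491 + 55223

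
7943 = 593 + 7350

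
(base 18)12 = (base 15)15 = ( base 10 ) 20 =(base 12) 18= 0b10100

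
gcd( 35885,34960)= 5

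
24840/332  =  74 + 68/83 = 74.82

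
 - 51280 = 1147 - 52427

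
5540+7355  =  12895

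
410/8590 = 41/859 = 0.05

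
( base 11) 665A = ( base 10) 8777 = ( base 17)1d65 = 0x2249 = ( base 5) 240102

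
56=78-22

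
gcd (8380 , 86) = 2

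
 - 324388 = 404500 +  - 728888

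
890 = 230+660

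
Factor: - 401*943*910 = -2^1*5^1*7^1*13^1*23^1  *41^1*401^1 = - 344110130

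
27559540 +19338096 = 46897636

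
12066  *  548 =6612168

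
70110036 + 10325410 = 80435446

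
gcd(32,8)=8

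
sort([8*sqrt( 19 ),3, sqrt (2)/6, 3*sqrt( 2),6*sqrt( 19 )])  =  [sqrt(2) /6 , 3,3*sqrt(2),6*sqrt(19),8*sqrt(19)]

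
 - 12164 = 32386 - 44550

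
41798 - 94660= - 52862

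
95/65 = 19/13 = 1.46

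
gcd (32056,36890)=2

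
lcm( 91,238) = 3094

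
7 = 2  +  5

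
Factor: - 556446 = - 2^1*3^1 * 11^1*8431^1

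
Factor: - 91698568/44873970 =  - 2^2*3^( - 1)*5^( - 1)*13^1 * 37^( - 1 )*937^1*941^1*40427^( - 1) = - 45849284/22436985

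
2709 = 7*387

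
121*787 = 95227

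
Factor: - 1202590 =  - 2^1*5^1*241^1*499^1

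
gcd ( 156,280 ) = 4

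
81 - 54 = 27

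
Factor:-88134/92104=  -111/116= -2^( - 2 )*3^1*29^ ( - 1)*37^1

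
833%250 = 83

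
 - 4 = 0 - 4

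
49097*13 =638261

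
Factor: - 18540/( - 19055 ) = 2^2*3^2*37^( - 1) = 36/37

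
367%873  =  367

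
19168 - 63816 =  - 44648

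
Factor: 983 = 983^1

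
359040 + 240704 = 599744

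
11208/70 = 5604/35=160.11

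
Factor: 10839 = 3^1*3613^1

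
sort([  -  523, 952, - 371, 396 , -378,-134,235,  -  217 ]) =[ - 523,-378, - 371,-217, - 134, 235,396, 952]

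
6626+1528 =8154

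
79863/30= 26621/10 = 2662.10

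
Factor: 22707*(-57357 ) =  - 1302405399 = - 3^5* 29^2*6373^1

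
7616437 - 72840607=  - 65224170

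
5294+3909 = 9203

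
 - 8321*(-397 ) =3303437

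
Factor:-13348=-2^2*47^1*71^1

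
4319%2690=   1629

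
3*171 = 513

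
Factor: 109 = 109^1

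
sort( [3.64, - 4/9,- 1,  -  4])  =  [  -  4,- 1, -4/9,3.64] 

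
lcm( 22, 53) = 1166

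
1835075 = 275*6673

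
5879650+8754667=14634317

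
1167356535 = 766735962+400620573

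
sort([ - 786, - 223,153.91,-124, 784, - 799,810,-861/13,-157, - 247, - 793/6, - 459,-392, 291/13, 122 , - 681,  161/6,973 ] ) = [  -  799, - 786, - 681, - 459, - 392, - 247, -223, - 157, - 793/6,-124, - 861/13, 291/13,161/6,122 , 153.91, 784,810, 973]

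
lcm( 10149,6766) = 20298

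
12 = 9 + 3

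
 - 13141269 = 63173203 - 76314472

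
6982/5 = 6982/5 = 1396.40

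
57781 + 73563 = 131344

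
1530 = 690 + 840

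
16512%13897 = 2615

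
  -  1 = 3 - 4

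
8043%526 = 153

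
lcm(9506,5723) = 560854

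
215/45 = 43/9 = 4.78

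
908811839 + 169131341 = 1077943180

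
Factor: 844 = 2^2 * 211^1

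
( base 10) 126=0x7E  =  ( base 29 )4a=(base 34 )3o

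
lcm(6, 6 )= 6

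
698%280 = 138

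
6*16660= 99960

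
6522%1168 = 682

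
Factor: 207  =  3^2*23^1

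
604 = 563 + 41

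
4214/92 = 45 + 37/46 = 45.80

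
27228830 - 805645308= - 778416478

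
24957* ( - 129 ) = -3219453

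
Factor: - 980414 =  - 2^1 * 490207^1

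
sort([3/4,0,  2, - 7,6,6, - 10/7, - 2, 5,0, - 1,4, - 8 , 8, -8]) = [ - 8, - 8, - 7, - 2, -10/7, - 1,0, 0,3/4 , 2,4,5, 6,6, 8 ] 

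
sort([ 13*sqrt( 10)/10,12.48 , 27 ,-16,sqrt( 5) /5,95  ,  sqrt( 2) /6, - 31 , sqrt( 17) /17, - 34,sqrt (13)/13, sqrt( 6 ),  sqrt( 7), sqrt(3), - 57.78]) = [ - 57.78,-34, - 31,-16,sqrt(2) /6 , sqrt( 17 )/17, sqrt( 13)/13,  sqrt(5) /5,sqrt( 3), sqrt( 6), sqrt(7 ),13*sqrt( 10)/10,12.48, 27, 95]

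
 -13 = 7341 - 7354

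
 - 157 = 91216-91373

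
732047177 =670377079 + 61670098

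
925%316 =293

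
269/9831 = 269/9831   =  0.03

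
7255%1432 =95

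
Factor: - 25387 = -53^1*479^1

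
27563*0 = 0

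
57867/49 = 1180 + 47/49 = 1180.96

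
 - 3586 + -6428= - 10014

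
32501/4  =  32501/4 = 8125.25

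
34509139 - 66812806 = -32303667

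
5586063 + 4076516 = 9662579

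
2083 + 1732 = 3815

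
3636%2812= 824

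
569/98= 569/98=5.81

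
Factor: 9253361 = 13^1 * 19^1*37463^1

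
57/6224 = 57/6224=0.01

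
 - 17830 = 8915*( - 2 ) 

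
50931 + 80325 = 131256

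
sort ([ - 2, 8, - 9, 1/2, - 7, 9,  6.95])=[ - 9, - 7, - 2, 1/2, 6.95,8,9] 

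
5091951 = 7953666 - 2861715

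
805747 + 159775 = 965522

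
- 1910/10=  - 191 = - 191.00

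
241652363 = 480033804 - 238381441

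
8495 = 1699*5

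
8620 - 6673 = 1947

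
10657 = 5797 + 4860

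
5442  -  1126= 4316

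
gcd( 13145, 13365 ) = 55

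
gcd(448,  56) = 56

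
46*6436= 296056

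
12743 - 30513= - 17770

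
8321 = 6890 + 1431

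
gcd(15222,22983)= 3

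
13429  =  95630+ -82201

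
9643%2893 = 964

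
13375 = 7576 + 5799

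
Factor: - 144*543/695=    - 2^4* 3^3 *5^(-1 )*139^( - 1)*181^1 = -  78192/695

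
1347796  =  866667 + 481129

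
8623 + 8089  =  16712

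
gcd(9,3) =3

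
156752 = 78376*2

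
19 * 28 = 532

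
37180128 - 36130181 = 1049947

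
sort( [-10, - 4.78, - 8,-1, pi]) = [ - 10, - 8, - 4.78, - 1,pi]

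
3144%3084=60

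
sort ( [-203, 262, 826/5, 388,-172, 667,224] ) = [- 203, - 172, 826/5 , 224,  262, 388, 667]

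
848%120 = 8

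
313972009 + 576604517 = 890576526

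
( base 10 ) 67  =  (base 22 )31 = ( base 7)124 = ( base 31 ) 25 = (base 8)103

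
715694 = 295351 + 420343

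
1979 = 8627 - 6648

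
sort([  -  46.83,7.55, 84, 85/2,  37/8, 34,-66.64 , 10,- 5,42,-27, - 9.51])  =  [ - 66.64, - 46.83, - 27,  -  9.51, - 5,37/8 , 7.55,  10,  34,42, 85/2, 84]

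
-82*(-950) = 77900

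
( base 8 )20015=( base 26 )c3f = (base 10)8205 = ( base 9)12226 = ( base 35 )6of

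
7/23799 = 7/23799 =0.00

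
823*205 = 168715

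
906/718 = 453/359= 1.26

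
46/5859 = 46/5859 =0.01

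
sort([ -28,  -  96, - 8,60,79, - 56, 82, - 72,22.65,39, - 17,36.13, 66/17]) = [  -  96, - 72 , - 56, - 28,- 17 , - 8, 66/17,22.65 , 36.13,39,60,79, 82]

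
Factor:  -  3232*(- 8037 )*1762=45768979008 = 2^6*3^2*19^1*47^1 * 101^1*881^1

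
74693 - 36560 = 38133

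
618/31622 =309/15811 = 0.02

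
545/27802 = 545/27802 = 0.02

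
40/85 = 8/17 =0.47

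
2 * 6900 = 13800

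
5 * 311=1555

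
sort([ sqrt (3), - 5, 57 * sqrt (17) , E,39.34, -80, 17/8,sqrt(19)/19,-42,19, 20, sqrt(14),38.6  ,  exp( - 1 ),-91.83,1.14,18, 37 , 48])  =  [ - 91.83, - 80 , - 42, - 5,sqrt( 19)/19,exp(  -  1), 1.14, sqrt( 3),17/8,E,sqrt(14 ),18, 19,20,37,  38.6,39.34,48,57*sqrt(17)]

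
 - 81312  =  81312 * ( - 1)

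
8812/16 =2203/4 = 550.75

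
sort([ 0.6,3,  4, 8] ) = [0.6, 3 , 4, 8]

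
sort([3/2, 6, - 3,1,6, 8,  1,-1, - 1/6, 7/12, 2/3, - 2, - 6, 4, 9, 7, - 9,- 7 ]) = [-9, - 7, - 6, - 3, - 2, - 1 ,-1/6,7/12, 2/3,1, 1,3/2,4, 6, 6  ,  7 , 8,9] 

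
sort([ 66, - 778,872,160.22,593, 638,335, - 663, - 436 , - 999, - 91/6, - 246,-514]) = [-999, - 778, - 663, - 514, - 436 , - 246, - 91/6,66 , 160.22,335,593, 638, 872]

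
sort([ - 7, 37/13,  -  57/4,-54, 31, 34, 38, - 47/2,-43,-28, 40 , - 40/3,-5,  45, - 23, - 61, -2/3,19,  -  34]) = [ - 61, - 54,-43, - 34, - 28, - 47/2, - 23, - 57/4, - 40/3, - 7, - 5, - 2/3, 37/13,19, 31 , 34,38, 40 , 45]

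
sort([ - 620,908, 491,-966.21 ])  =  [ - 966.21,-620,491, 908]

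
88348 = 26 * 3398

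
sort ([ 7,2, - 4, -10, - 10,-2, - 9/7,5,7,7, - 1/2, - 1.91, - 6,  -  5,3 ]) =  [-10,-10, - 6, - 5,-4, -2, - 1.91,- 9/7, - 1/2, 2,3,5,7 , 7,7]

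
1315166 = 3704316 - 2389150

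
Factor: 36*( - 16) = -576 = - 2^6*3^2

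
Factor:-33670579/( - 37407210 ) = 2^ (-1 )*3^( - 1)*5^(-1) * 2693^1*12503^1*1246907^ ( - 1) 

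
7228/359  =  7228/359= 20.13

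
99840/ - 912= - 110+ 10/19 = - 109.47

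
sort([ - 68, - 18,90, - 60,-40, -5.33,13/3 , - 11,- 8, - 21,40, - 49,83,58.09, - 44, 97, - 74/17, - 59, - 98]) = [ - 98 , - 68, - 60, - 59, - 49, - 44,- 40, - 21 , - 18, - 11,-8, - 5.33, - 74/17,13/3, 40, 58.09,83,90,97]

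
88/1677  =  88/1677 = 0.05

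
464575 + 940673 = 1405248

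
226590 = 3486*65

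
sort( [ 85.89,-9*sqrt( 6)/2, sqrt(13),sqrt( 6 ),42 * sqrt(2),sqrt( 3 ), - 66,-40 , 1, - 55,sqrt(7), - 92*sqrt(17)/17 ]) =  [ - 66 ,-55, - 40, - 92*sqrt (17 )/17, - 9*sqrt(6) /2, 1 , sqrt( 3),sqrt( 6 ), sqrt( 7 ),sqrt ( 13 ), 42* sqrt( 2),  85.89] 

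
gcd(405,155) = 5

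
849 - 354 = 495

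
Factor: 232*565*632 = 2^6*5^1*  29^1*79^1*113^1=   82842560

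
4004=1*4004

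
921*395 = 363795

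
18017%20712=18017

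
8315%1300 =515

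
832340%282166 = 268008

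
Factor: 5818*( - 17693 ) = -102937874 = - 2^1*13^1 * 1361^1*2909^1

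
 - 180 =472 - 652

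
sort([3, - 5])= [ - 5 , 3 ]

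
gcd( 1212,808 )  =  404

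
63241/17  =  63241/17 = 3720.06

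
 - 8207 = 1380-9587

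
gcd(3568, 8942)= 2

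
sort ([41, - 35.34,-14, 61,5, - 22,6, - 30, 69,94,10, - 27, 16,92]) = [ - 35.34, - 30,-27, - 22, - 14, 5,  6, 10,  16,41 , 61,69,92,94]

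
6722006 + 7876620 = 14598626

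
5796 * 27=156492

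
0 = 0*372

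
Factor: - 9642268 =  - 2^2 * 29^1 * 101^1*823^1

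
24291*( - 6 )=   -  145746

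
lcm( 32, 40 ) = 160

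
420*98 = 41160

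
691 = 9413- 8722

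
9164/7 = 1309 + 1/7 = 1309.14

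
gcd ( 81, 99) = 9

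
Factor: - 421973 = -421973^1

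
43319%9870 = 3839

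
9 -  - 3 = 12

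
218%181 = 37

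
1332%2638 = 1332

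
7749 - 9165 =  - 1416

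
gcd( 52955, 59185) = 3115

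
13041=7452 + 5589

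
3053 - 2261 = 792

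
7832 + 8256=16088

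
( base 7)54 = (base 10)39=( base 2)100111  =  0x27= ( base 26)1d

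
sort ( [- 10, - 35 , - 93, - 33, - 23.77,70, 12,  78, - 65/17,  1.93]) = [-93, - 35, - 33,-23.77, - 10, - 65/17 , 1.93,12, 70, 78] 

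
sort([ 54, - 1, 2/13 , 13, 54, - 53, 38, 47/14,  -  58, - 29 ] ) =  [ - 58, - 53, - 29, - 1,2/13 , 47/14, 13, 38, 54,54 ]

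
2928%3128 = 2928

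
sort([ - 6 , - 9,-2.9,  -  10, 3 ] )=[ - 10, - 9, - 6 ,-2.9,3]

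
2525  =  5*505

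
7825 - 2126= 5699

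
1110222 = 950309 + 159913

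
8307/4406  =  8307/4406 = 1.89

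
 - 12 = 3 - 15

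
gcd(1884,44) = 4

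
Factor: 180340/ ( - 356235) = - 284/561 =-2^2*3^( - 1 ) * 11^( - 1)*17^(-1 )*71^1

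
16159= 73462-57303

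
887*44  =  39028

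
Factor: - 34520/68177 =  - 2^3*5^1*79^( - 1 ) = -40/79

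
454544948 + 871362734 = 1325907682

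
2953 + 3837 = 6790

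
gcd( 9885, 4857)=3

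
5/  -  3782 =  - 5/3782 = - 0.00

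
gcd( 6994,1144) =26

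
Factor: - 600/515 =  - 2^3*3^1 * 5^1*103^( - 1 ) = - 120/103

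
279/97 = 279/97 = 2.88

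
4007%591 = 461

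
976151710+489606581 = 1465758291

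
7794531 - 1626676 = 6167855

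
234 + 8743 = 8977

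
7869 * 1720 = 13534680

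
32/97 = 32/97= 0.33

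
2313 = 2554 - 241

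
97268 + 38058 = 135326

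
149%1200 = 149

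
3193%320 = 313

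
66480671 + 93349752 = 159830423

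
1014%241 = 50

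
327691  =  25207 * 13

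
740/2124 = 185/531=0.35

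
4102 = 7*586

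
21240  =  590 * 36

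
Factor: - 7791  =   - 3^1*7^2 *53^1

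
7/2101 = 7/2101  =  0.00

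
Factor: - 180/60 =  - 3^1 = - 3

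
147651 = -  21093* ( - 7 ) 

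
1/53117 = 1/53117 = 0.00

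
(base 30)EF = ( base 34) CR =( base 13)276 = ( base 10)435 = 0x1B3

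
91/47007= 91/47007=0.00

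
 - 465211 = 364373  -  829584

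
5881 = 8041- 2160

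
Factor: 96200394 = 2^1*3^1*2221^1*7219^1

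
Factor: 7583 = 7583^1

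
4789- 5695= - 906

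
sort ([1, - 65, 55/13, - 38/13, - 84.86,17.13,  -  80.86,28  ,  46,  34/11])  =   [ - 84.86,-80.86 , - 65, - 38/13, 1,34/11, 55/13,17.13, 28, 46]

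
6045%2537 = 971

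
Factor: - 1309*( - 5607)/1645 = 3^2 * 5^ ( - 1 )*7^1*11^1*17^1 * 47^( - 1)*89^1 = 1048509/235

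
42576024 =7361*5784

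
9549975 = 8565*1115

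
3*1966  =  5898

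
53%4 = 1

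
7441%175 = 91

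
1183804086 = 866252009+317552077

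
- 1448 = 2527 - 3975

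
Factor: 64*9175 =2^6*5^2 * 367^1 =587200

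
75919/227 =334 + 101/227= 334.44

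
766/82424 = 383/41212 = 0.01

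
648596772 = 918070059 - 269473287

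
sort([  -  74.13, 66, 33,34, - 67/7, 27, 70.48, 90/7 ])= [ - 74.13, -67/7, 90/7,27,33, 34,66,70.48 ]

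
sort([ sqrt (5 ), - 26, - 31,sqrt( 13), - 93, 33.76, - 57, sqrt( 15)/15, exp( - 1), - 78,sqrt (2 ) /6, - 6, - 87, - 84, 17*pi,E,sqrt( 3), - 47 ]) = [ - 93, - 87, - 84,  -  78,-57, - 47, - 31,-26, -6  ,  sqrt(2 ) /6,sqrt( 15 )/15,exp(-1 ),sqrt( 3),sqrt( 5), E, sqrt(13 ),33.76,17*pi]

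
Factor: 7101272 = 2^3*887659^1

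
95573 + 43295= 138868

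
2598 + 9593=12191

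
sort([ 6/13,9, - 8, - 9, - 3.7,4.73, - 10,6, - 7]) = [ - 10,-9, - 8, - 7, - 3.7 , 6/13,4.73,6,9] 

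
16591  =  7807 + 8784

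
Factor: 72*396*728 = 2^8*3^4*7^1*11^1*13^1 = 20756736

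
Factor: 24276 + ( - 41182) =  - 2^1*  79^1*107^1 = - 16906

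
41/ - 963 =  - 41/963 =- 0.04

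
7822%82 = 32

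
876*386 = 338136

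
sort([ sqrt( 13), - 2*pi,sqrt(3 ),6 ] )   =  [ - 2*pi,  sqrt ( 3),sqrt( 13 ), 6 ]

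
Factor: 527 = 17^1 *31^1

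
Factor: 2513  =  7^1*359^1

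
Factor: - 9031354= - 2^1*29^1*31^1 * 5023^1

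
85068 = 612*139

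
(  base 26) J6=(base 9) 615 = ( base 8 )764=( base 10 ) 500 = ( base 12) 358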